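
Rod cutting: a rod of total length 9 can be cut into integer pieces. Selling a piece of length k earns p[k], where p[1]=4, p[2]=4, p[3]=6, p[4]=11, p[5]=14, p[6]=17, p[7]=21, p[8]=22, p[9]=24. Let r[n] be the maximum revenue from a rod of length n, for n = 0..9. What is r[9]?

36

   n    0    1    2    3    4    5    6    7    8    9
r[n]    0    4    8   12   16   20   24   28   32   36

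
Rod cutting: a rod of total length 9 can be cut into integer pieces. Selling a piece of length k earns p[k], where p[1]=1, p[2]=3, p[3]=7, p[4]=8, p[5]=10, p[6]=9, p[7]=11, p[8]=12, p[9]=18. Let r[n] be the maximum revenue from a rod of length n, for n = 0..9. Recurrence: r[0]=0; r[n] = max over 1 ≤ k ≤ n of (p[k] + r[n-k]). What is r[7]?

15

   n    0    1    2    3    4    5    6    7    8    9
r[n]    0    1    3    7    8   10   14   15   17   21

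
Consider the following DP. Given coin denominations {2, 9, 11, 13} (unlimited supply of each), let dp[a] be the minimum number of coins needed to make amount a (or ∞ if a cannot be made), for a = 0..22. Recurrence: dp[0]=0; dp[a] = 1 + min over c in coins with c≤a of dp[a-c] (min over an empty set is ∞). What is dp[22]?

2

 a  0  1  2  3  4  5  6  7  8  9 10 11 12 13 14 15 16 17 18 19 20 21 22
dp  0  -  1  -  2  -  3  -  4  1  5  1  6  1  7  2  8  3  2  4  2  5  2
(- denotes ∞ / unreachable)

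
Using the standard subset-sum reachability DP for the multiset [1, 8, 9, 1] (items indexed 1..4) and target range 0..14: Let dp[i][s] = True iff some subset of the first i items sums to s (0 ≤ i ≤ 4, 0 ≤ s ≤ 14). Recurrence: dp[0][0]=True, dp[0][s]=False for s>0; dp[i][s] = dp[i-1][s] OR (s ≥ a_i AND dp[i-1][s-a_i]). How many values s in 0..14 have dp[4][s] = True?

i\s   0   1   2   3   4   5   6   7   8   9  10  11  12  13  14
  0   T   F   F   F   F   F   F   F   F   F   F   F   F   F   F
  1   T   T   F   F   F   F   F   F   F   F   F   F   F   F   F
  2   T   T   F   F   F   F   F   F   T   T   F   F   F   F   F
  3   T   T   F   F   F   F   F   F   T   T   T   F   F   F   F
  4   T   T   T   F   F   F   F   F   T   T   T   T   F   F   F

7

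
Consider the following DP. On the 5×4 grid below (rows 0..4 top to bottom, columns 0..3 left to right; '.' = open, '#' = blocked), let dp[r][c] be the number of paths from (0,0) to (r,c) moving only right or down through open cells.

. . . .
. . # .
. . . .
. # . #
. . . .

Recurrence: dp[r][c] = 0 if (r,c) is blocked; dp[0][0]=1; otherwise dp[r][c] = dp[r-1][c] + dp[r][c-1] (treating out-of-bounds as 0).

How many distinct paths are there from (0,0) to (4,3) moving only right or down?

r\c   0   1   2   3
  0   1   1   1   1
  1   1   2   0   1
  2   1   3   3   4
  3   1   0   3   0
  4   1   1   4   4

4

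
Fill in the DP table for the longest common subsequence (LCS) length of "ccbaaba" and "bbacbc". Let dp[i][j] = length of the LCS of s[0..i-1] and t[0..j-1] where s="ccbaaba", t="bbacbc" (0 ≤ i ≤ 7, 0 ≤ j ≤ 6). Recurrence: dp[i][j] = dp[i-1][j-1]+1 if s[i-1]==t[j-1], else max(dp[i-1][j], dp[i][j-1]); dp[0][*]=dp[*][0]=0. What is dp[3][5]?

2

   ''  b  b  a  c  b  c
''  0  0  0  0  0  0  0
 c  0  0  0  0  1  1  1
 c  0  0  0  0  1  1  2
 b  0  1  1  1  1  2  2
 a  0  1  1  2  2  2  2
 a  0  1  1  2  2  2  2
 b  0  1  2  2  2  3  3
 a  0  1  2  3  3  3  3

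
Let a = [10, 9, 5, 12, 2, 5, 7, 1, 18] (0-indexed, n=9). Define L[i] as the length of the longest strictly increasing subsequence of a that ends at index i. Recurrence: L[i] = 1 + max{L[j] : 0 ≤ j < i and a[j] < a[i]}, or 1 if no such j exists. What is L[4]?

1

   i    0    1    2    3    4    5    6    7    8
a[i]   10    9    5   12    2    5    7    1   18
L[i]    1    1    1    2    1    2    3    1    4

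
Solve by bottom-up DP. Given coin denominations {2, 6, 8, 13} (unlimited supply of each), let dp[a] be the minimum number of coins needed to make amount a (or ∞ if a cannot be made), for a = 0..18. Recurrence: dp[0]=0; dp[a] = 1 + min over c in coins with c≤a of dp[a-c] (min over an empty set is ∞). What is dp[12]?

 a  0  1  2  3  4  5  6  7  8  9 10 11 12 13 14 15 16 17 18
dp  0  -  1  -  2  -  1  -  1  -  2  -  2  1  2  2  2  3  3
(- denotes ∞ / unreachable)

2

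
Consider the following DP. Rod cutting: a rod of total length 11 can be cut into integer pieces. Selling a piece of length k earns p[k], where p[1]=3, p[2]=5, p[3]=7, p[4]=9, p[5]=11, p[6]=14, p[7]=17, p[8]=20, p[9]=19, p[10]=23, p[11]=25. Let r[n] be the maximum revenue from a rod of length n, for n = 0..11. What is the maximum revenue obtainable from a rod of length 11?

33

   n    0    1    2    3    4    5    6    7    8    9   10   11
r[n]    0    3    6    9   12   15   18   21   24   27   30   33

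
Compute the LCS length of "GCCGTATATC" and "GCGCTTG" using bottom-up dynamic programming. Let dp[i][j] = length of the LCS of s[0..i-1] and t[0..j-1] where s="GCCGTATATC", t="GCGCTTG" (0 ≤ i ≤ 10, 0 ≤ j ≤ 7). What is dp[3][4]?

3

   ''  G  C  G  C  T  T  G
''  0  0  0  0  0  0  0  0
 G  0  1  1  1  1  1  1  1
 C  0  1  2  2  2  2  2  2
 C  0  1  2  2  3  3  3  3
 G  0  1  2  3  3  3  3  4
 T  0  1  2  3  3  4  4  4
 A  0  1  2  3  3  4  4  4
 T  0  1  2  3  3  4  5  5
 A  0  1  2  3  3  4  5  5
 T  0  1  2  3  3  4  5  5
 C  0  1  2  3  4  4  5  5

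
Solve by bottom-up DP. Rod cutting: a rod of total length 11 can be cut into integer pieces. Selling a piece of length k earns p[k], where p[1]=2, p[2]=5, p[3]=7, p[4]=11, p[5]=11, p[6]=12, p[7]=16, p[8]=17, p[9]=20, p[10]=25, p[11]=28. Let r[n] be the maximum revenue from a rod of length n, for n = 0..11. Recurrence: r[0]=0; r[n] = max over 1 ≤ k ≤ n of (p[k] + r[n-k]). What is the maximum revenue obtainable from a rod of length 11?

29

   n    0    1    2    3    4    5    6    7    8    9   10   11
r[n]    0    2    5    7   11   13   16   18   22   24   27   29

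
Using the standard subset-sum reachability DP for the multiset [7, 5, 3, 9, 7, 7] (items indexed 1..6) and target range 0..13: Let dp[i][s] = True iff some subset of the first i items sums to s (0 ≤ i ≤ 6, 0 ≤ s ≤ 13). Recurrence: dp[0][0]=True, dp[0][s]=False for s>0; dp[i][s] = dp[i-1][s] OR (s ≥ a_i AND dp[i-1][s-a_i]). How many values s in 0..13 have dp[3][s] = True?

i\s   0   1   2   3   4   5   6   7   8   9  10  11  12  13
  0   T   F   F   F   F   F   F   F   F   F   F   F   F   F
  1   T   F   F   F   F   F   F   T   F   F   F   F   F   F
  2   T   F   F   F   F   T   F   T   F   F   F   F   T   F
  3   T   F   F   T   F   T   F   T   T   F   T   F   T   F
  4   T   F   F   T   F   T   F   T   T   T   T   F   T   F
  5   T   F   F   T   F   T   F   T   T   T   T   F   T   F
  6   T   F   F   T   F   T   F   T   T   T   T   F   T   F

7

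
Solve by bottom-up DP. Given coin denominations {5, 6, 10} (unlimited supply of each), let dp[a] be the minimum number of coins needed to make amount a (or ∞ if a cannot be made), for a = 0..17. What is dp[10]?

1

 a  0  1  2  3  4  5  6  7  8  9 10 11 12 13 14 15 16 17
dp  0  -  -  -  -  1  1  -  -  -  1  2  2  -  -  2  2  3
(- denotes ∞ / unreachable)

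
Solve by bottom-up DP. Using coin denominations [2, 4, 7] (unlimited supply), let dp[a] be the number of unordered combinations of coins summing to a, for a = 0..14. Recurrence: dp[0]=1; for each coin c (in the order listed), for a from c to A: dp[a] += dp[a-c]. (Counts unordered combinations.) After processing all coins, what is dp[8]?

3

after  coin     0     1     2     3     4     5     6     7     8     9    10    11    12    13    14
          2     1     0     1     0     1     0     1     0     1     0     1     0     1     0     1
          4     1     0     1     0     2     0     2     0     3     0     3     0     4     0     4
          7     1     0     1     0     2     0     2     1     3     1     3     2     4     2     5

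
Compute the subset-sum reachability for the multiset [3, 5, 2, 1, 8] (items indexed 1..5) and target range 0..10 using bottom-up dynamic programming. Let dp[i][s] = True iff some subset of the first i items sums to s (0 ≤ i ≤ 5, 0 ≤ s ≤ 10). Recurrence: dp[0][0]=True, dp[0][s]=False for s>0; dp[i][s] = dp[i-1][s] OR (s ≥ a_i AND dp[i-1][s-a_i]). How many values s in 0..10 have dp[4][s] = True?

i\s   0   1   2   3   4   5   6   7   8   9  10
  0   T   F   F   F   F   F   F   F   F   F   F
  1   T   F   F   T   F   F   F   F   F   F   F
  2   T   F   F   T   F   T   F   F   T   F   F
  3   T   F   T   T   F   T   F   T   T   F   T
  4   T   T   T   T   T   T   T   T   T   T   T
  5   T   T   T   T   T   T   T   T   T   T   T

11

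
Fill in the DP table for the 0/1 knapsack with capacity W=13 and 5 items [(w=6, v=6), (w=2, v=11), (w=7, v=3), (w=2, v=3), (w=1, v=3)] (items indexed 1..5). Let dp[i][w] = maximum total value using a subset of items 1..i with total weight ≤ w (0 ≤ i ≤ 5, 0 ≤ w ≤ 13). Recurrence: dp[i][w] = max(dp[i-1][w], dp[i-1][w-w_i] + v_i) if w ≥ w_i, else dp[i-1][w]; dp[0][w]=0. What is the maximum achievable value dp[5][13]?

i\w   0   1   2   3   4   5   6   7   8   9  10  11  12  13
  0   0   0   0   0   0   0   0   0   0   0   0   0   0   0
  1   0   0   0   0   0   0   6   6   6   6   6   6   6   6
  2   0   0  11  11  11  11  11  11  17  17  17  17  17  17
  3   0   0  11  11  11  11  11  11  17  17  17  17  17  17
  4   0   0  11  11  14  14  14  14  17  17  20  20  20  20
  5   0   3  11  14  14  17  17  17  17  20  20  23  23  23

23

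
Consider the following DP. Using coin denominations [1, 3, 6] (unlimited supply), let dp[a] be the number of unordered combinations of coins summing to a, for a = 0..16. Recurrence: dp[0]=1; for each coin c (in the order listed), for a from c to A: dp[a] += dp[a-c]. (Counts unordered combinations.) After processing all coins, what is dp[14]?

after  coin     0     1     2     3     4     5     6     7     8     9    10    11    12    13    14    15    16
          1     1     1     1     1     1     1     1     1     1     1     1     1     1     1     1     1     1
          3     1     1     1     2     2     2     3     3     3     4     4     4     5     5     5     6     6
          6     1     1     1     2     2     2     4     4     4     6     6     6     9     9     9    12    12

9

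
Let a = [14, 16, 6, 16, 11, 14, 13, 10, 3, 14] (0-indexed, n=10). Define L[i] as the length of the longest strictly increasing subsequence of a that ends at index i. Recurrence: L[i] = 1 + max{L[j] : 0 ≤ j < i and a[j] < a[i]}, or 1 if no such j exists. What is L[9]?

4

   i    0    1    2    3    4    5    6    7    8    9
a[i]   14   16    6   16   11   14   13   10    3   14
L[i]    1    2    1    2    2    3    3    2    1    4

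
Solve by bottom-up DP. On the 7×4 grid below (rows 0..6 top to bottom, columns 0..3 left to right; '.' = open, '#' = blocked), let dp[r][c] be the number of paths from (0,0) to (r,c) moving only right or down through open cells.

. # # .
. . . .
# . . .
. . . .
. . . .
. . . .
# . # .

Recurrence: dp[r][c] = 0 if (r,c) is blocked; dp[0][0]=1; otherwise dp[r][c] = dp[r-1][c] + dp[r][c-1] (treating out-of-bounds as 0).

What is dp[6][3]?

r\c   0   1   2   3
  0   1   0   0   0
  1   1   1   1   1
  2   0   1   2   3
  3   0   1   3   6
  4   0   1   4  10
  5   0   1   5  15
  6   0   1   0  15

15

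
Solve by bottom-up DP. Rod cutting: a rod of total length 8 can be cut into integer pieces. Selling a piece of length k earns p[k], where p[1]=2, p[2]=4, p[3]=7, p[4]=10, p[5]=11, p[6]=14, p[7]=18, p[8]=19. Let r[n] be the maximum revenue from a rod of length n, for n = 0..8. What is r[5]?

12

   n    0    1    2    3    4    5    6    7    8
r[n]    0    2    4    7   10   12   14   18   20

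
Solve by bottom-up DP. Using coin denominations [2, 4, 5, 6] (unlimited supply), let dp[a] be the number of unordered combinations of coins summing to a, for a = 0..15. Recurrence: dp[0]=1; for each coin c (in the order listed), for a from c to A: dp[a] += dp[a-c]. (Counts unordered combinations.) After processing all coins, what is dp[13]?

after  coin     0     1     2     3     4     5     6     7     8     9    10    11    12    13    14    15
          2     1     0     1     0     1     0     1     0     1     0     1     0     1     0     1     0
          4     1     0     1     0     2     0     2     0     3     0     3     0     4     0     4     0
          5     1     0     1     0     2     1     2     1     3     2     4     2     5     3     6     4
          6     1     0     1     0     2     1     3     1     4     2     6     3     8     4    10     6

4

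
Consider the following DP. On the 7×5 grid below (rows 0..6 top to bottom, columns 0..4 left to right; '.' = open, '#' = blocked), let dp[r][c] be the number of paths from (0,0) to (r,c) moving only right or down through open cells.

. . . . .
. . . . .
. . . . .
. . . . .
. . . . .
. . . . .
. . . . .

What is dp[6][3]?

84

r\c   0   1   2   3   4
  0   1   1   1   1   1
  1   1   2   3   4   5
  2   1   3   6  10  15
  3   1   4  10  20  35
  4   1   5  15  35  70
  5   1   6  21  56 126
  6   1   7  28  84 210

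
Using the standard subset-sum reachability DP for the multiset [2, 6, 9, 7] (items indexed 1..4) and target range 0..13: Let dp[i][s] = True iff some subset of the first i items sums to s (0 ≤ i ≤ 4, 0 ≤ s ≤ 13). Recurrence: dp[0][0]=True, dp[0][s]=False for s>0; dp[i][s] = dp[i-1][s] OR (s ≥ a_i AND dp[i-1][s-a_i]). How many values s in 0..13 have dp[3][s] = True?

i\s   0   1   2   3   4   5   6   7   8   9  10  11  12  13
  0   T   F   F   F   F   F   F   F   F   F   F   F   F   F
  1   T   F   T   F   F   F   F   F   F   F   F   F   F   F
  2   T   F   T   F   F   F   T   F   T   F   F   F   F   F
  3   T   F   T   F   F   F   T   F   T   T   F   T   F   F
  4   T   F   T   F   F   F   T   T   T   T   F   T   F   T

6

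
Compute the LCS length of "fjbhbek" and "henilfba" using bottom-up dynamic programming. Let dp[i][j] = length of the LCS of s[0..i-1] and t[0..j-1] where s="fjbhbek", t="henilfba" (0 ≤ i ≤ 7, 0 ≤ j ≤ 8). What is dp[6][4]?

2

   ''  h  e  n  i  l  f  b  a
''  0  0  0  0  0  0  0  0  0
 f  0  0  0  0  0  0  1  1  1
 j  0  0  0  0  0  0  1  1  1
 b  0  0  0  0  0  0  1  2  2
 h  0  1  1  1  1  1  1  2  2
 b  0  1  1  1  1  1  1  2  2
 e  0  1  2  2  2  2  2  2  2
 k  0  1  2  2  2  2  2  2  2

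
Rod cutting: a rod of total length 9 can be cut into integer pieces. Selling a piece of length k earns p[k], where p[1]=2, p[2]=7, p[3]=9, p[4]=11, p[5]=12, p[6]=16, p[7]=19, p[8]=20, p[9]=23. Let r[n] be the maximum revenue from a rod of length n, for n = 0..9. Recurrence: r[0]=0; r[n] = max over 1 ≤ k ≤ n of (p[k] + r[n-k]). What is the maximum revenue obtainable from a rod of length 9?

30

   n    0    1    2    3    4    5    6    7    8    9
r[n]    0    2    7    9   14   16   21   23   28   30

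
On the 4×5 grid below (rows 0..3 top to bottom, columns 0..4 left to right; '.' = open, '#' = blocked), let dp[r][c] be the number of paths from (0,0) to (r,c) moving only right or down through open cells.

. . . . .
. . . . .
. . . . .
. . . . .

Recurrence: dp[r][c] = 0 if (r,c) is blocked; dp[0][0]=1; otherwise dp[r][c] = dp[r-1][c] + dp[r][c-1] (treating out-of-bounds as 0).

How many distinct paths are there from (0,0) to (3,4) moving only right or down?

r\c   0   1   2   3   4
  0   1   1   1   1   1
  1   1   2   3   4   5
  2   1   3   6  10  15
  3   1   4  10  20  35

35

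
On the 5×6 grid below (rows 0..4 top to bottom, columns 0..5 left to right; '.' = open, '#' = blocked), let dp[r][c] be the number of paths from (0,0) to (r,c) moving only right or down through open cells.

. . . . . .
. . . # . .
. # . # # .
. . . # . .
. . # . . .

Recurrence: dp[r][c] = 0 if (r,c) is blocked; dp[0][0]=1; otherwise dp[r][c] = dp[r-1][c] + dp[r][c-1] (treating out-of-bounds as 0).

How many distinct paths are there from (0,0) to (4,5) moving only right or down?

r\c   0   1   2   3   4   5
  0   1   1   1   1   1   1
  1   1   2   3   0   1   2
  2   1   0   3   0   0   2
  3   1   1   4   0   0   2
  4   1   2   0   0   0   2

2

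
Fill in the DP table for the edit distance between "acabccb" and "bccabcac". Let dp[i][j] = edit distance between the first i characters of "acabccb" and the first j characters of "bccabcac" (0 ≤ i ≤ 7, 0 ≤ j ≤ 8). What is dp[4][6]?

   ''  b  c  c  a  b  c  a  c
''  0  1  2  3  4  5  6  7  8
 a  1  1  2  3  3  4  5  6  7
 c  2  2  1  2  3  4  4  5  6
 a  3  3  2  2  2  3  4  4  5
 b  4  3  3  3  3  2  3  4  5
 c  5  4  3  3  4  3  2  3  4
 c  6  5  4  3  4  4  3  3  3
 b  7  6  5  4  4  4  4  4  4

3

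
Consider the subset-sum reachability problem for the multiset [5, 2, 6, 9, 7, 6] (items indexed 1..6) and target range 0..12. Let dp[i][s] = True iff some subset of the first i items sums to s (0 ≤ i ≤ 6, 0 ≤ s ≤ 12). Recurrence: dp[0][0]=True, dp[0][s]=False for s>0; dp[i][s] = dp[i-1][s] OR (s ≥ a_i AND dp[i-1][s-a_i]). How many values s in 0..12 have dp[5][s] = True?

9

i\s   0   1   2   3   4   5   6   7   8   9  10  11  12
  0   T   F   F   F   F   F   F   F   F   F   F   F   F
  1   T   F   F   F   F   T   F   F   F   F   F   F   F
  2   T   F   T   F   F   T   F   T   F   F   F   F   F
  3   T   F   T   F   F   T   T   T   T   F   F   T   F
  4   T   F   T   F   F   T   T   T   T   T   F   T   F
  5   T   F   T   F   F   T   T   T   T   T   F   T   T
  6   T   F   T   F   F   T   T   T   T   T   F   T   T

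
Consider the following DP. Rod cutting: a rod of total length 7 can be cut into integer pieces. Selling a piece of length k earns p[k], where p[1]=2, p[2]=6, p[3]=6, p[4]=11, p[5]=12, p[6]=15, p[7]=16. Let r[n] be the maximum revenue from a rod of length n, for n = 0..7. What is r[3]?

8

   n    0    1    2    3    4    5    6    7
r[n]    0    2    6    8   12   14   18   20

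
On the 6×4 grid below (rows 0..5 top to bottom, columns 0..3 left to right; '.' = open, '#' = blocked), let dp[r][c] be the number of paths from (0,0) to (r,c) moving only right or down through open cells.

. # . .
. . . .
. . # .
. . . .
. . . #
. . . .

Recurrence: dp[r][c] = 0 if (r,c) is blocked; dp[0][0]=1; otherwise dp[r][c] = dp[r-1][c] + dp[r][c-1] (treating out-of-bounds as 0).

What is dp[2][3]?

1

r\c   0   1   2   3
  0   1   0   0   0
  1   1   1   1   1
  2   1   2   0   1
  3   1   3   3   4
  4   1   4   7   0
  5   1   5  12  12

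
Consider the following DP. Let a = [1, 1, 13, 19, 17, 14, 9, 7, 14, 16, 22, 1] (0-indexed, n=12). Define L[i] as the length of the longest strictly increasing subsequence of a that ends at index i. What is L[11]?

   i    0    1    2    3    4    5    6    7    8    9   10   11
a[i]    1    1   13   19   17   14    9    7   14   16   22    1
L[i]    1    1    2    3    3    3    2    2    3    4    5    1

1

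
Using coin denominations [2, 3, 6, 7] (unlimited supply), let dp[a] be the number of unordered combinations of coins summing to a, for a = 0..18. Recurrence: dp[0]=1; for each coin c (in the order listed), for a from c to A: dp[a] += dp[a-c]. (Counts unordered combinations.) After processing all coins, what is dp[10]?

after  coin     0     1     2     3     4     5     6     7     8     9    10    11    12    13    14    15    16    17    18
          2     1     0     1     0     1     0     1     0     1     0     1     0     1     0     1     0     1     0     1
          3     1     0     1     1     1     1     2     1     2     2     2     2     3     2     3     3     3     3     4
          6     1     0     1     1     1     1     3     1     3     3     3     3     6     3     6     6     6     6    10
          7     1     0     1     1     1     1     3     2     3     4     4     4     7     6     8     9    10    10    14

4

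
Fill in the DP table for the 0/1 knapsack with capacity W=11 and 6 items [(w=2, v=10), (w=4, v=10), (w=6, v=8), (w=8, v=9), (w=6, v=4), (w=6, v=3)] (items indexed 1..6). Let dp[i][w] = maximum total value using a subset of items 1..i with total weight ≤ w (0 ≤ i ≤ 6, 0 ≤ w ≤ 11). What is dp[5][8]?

i\w   0   1   2   3   4   5   6   7   8   9  10  11
  0   0   0   0   0   0   0   0   0   0   0   0   0
  1   0   0  10  10  10  10  10  10  10  10  10  10
  2   0   0  10  10  10  10  20  20  20  20  20  20
  3   0   0  10  10  10  10  20  20  20  20  20  20
  4   0   0  10  10  10  10  20  20  20  20  20  20
  5   0   0  10  10  10  10  20  20  20  20  20  20
  6   0   0  10  10  10  10  20  20  20  20  20  20

20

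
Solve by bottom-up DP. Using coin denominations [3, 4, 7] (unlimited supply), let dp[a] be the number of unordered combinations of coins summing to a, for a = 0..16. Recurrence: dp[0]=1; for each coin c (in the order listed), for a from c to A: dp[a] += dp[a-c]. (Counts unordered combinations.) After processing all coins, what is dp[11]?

2

after  coin     0     1     2     3     4     5     6     7     8     9    10    11    12    13    14    15    16
          3     1     0     0     1     0     0     1     0     0     1     0     0     1     0     0     1     0
          4     1     0     0     1     1     0     1     1     1     1     1     1     2     1     1     2     2
          7     1     0     0     1     1     0     1     2     1     1     2     2     2     2     3     3     3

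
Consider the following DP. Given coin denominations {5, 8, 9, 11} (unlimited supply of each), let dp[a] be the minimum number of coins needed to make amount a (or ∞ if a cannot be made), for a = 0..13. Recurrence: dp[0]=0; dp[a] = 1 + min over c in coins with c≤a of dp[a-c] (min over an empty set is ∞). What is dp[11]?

1

 a  0  1  2  3  4  5  6  7  8  9 10 11 12 13
dp  0  -  -  -  -  1  -  -  1  1  2  1  -  2
(- denotes ∞ / unreachable)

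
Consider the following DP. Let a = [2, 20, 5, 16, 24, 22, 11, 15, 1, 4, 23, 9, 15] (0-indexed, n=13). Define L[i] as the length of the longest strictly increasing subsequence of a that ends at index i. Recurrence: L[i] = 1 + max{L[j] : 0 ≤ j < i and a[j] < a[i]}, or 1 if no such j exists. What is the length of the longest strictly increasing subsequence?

5

   i    0    1    2    3    4    5    6    7    8    9   10   11   12
a[i]    2   20    5   16   24   22   11   15    1    4   23    9   15
L[i]    1    2    2    3    4    4    3    4    1    2    5    3    4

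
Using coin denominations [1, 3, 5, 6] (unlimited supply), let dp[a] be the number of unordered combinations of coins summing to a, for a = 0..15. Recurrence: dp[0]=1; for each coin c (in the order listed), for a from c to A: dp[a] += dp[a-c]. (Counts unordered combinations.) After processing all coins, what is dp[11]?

11

after  coin     0     1     2     3     4     5     6     7     8     9    10    11    12    13    14    15
          1     1     1     1     1     1     1     1     1     1     1     1     1     1     1     1     1
          3     1     1     1     2     2     2     3     3     3     4     4     4     5     5     5     6
          5     1     1     1     2     2     3     4     4     5     6     7     8     9    10    11    13
          6     1     1     1     2     2     3     5     5     6     8     9    11    14    15    17    21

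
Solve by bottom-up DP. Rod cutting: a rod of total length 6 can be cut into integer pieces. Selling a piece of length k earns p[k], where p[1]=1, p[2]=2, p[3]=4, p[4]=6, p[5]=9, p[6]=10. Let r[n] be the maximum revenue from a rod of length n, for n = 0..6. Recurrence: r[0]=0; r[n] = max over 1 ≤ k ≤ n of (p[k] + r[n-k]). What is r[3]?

4

   n    0    1    2    3    4    5    6
r[n]    0    1    2    4    6    9   10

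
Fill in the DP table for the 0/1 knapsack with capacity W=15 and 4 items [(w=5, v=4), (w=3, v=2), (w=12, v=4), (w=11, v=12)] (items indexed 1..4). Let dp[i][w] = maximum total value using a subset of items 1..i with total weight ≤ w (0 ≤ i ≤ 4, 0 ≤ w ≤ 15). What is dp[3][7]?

4

i\w   0   1   2   3   4   5   6   7   8   9  10  11  12  13  14  15
  0   0   0   0   0   0   0   0   0   0   0   0   0   0   0   0   0
  1   0   0   0   0   0   4   4   4   4   4   4   4   4   4   4   4
  2   0   0   0   2   2   4   4   4   6   6   6   6   6   6   6   6
  3   0   0   0   2   2   4   4   4   6   6   6   6   6   6   6   6
  4   0   0   0   2   2   4   4   4   6   6   6  12  12  12  14  14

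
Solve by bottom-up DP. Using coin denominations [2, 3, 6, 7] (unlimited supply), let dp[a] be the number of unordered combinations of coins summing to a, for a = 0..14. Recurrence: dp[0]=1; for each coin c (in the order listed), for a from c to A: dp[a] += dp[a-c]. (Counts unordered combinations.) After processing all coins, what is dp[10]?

4

after  coin     0     1     2     3     4     5     6     7     8     9    10    11    12    13    14
          2     1     0     1     0     1     0     1     0     1     0     1     0     1     0     1
          3     1     0     1     1     1     1     2     1     2     2     2     2     3     2     3
          6     1     0     1     1     1     1     3     1     3     3     3     3     6     3     6
          7     1     0     1     1     1     1     3     2     3     4     4     4     7     6     8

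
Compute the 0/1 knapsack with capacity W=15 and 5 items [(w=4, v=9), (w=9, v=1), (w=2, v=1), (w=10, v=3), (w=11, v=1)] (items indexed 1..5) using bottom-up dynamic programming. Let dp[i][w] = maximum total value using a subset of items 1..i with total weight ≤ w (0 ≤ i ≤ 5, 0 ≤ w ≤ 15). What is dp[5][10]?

10

i\w   0   1   2   3   4   5   6   7   8   9  10  11  12  13  14  15
  0   0   0   0   0   0   0   0   0   0   0   0   0   0   0   0   0
  1   0   0   0   0   9   9   9   9   9   9   9   9   9   9   9   9
  2   0   0   0   0   9   9   9   9   9   9   9   9   9  10  10  10
  3   0   0   1   1   9   9  10  10  10  10  10  10  10  10  10  11
  4   0   0   1   1   9   9  10  10  10  10  10  10  10  10  12  12
  5   0   0   1   1   9   9  10  10  10  10  10  10  10  10  12  12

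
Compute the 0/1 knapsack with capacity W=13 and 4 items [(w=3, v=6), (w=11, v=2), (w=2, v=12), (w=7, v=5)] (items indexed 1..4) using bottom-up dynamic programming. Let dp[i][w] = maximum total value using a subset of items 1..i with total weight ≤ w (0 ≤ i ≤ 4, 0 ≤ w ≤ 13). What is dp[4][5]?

18

i\w   0   1   2   3   4   5   6   7   8   9  10  11  12  13
  0   0   0   0   0   0   0   0   0   0   0   0   0   0   0
  1   0   0   0   6   6   6   6   6   6   6   6   6   6   6
  2   0   0   0   6   6   6   6   6   6   6   6   6   6   6
  3   0   0  12  12  12  18  18  18  18  18  18  18  18  18
  4   0   0  12  12  12  18  18  18  18  18  18  18  23  23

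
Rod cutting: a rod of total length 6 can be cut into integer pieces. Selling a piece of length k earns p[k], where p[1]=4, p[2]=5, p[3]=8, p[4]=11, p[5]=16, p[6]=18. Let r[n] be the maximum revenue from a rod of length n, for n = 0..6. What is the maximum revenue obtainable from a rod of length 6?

24

   n    0    1    2    3    4    5    6
r[n]    0    4    8   12   16   20   24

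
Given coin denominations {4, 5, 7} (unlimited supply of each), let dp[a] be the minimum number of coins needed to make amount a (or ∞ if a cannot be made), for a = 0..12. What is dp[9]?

2

 a  0  1  2  3  4  5  6  7  8  9 10 11 12
dp  0  -  -  -  1  1  -  1  2  2  2  2  2
(- denotes ∞ / unreachable)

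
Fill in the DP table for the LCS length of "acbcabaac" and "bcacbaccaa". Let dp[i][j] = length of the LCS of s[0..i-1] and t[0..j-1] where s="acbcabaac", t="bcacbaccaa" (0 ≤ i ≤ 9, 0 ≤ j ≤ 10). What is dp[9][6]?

5

   ''  b  c  a  c  b  a  c  c  a  a
''  0  0  0  0  0  0  0  0  0  0  0
 a  0  0  0  1  1  1  1  1  1  1  1
 c  0  0  1  1  2  2  2  2  2  2  2
 b  0  1  1  1  2  3  3  3  3  3  3
 c  0  1  2  2  2  3  3  4  4  4  4
 a  0  1  2  3  3  3  4  4  4  5  5
 b  0  1  2  3  3  4  4  4  4  5  5
 a  0  1  2  3  3  4  5  5  5  5  6
 a  0  1  2  3  3  4  5  5  5  6  6
 c  0  1  2  3  4  4  5  6  6  6  6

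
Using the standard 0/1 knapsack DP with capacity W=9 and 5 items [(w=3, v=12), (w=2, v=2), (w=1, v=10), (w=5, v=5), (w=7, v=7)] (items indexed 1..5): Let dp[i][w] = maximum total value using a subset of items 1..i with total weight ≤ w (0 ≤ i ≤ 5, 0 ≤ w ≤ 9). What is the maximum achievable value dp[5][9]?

i\w   0   1   2   3   4   5   6   7   8   9
  0   0   0   0   0   0   0   0   0   0   0
  1   0   0   0  12  12  12  12  12  12  12
  2   0   0   2  12  12  14  14  14  14  14
  3   0  10  10  12  22  22  24  24  24  24
  4   0  10  10  12  22  22  24  24  24  27
  5   0  10  10  12  22  22  24  24  24  27

27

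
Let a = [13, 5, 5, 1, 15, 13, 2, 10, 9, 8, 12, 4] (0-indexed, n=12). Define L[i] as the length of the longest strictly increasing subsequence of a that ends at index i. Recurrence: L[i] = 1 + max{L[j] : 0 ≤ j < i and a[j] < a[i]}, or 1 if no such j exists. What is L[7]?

   i    0    1    2    3    4    5    6    7    8    9   10   11
a[i]   13    5    5    1   15   13    2   10    9    8   12    4
L[i]    1    1    1    1    2    2    2    3    3    3    4    3

3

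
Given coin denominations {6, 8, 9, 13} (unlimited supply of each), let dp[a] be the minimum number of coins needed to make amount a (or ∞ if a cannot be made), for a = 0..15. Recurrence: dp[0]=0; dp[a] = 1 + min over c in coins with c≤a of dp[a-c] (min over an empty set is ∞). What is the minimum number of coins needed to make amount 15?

2

 a  0  1  2  3  4  5  6  7  8  9 10 11 12 13 14 15
dp  0  -  -  -  -  -  1  -  1  1  -  -  2  1  2  2
(- denotes ∞ / unreachable)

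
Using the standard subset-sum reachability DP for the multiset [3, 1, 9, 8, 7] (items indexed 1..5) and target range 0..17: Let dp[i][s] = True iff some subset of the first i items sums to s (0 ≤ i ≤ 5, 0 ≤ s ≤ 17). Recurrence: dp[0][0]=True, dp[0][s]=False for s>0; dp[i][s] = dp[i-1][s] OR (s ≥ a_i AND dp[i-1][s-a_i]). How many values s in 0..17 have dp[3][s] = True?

8

i\s   0   1   2   3   4   5   6   7   8   9  10  11  12  13  14  15  16  17
  0   T   F   F   F   F   F   F   F   F   F   F   F   F   F   F   F   F   F
  1   T   F   F   T   F   F   F   F   F   F   F   F   F   F   F   F   F   F
  2   T   T   F   T   T   F   F   F   F   F   F   F   F   F   F   F   F   F
  3   T   T   F   T   T   F   F   F   F   T   T   F   T   T   F   F   F   F
  4   T   T   F   T   T   F   F   F   T   T   T   T   T   T   F   F   F   T
  5   T   T   F   T   T   F   F   T   T   T   T   T   T   T   F   T   T   T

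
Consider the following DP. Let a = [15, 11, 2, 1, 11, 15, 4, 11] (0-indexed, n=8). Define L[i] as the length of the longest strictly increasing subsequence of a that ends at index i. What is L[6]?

   i    0    1    2    3    4    5    6    7
a[i]   15   11    2    1   11   15    4   11
L[i]    1    1    1    1    2    3    2    3

2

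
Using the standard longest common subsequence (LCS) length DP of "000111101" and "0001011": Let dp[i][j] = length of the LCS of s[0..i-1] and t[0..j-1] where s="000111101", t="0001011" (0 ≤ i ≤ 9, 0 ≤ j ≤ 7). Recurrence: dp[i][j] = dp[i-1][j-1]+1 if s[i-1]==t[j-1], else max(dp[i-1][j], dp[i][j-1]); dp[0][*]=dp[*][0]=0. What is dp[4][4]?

   ''  0  0  0  1  0  1  1
''  0  0  0  0  0  0  0  0
 0  0  1  1  1  1  1  1  1
 0  0  1  2  2  2  2  2  2
 0  0  1  2  3  3  3  3  3
 1  0  1  2  3  4  4  4  4
 1  0  1  2  3  4  4  5  5
 1  0  1  2  3  4  4  5  6
 1  0  1  2  3  4  4  5  6
 0  0  1  2  3  4  5  5  6
 1  0  1  2  3  4  5  6  6

4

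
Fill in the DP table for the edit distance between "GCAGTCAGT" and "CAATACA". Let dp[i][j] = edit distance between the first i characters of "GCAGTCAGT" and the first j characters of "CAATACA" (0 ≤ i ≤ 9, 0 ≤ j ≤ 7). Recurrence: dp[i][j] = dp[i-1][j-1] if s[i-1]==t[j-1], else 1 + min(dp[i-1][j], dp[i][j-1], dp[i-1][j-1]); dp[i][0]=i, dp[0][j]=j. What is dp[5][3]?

   ''  C  A  A  T  A  C  A
''  0  1  2  3  4  5  6  7
 G  1  1  2  3  4  5  6  7
 C  2  1  2  3  4  5  5  6
 A  3  2  1  2  3  4  5  5
 G  4  3  2  2  3  4  5  6
 T  5  4  3  3  2  3  4  5
 C  6  5  4  4  3  3  3  4
 A  7  6  5  4  4  3  4  3
 G  8  7  6  5  5  4  4  4
 T  9  8  7  6  5  5  5  5

3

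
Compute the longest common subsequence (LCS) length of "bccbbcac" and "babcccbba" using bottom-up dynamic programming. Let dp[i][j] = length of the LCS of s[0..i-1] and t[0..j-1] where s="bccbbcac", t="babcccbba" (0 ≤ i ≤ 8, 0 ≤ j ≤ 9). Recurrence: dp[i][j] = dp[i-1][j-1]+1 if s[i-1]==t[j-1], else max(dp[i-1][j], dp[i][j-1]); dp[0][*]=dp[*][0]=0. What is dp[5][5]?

3

   ''  b  a  b  c  c  c  b  b  a
''  0  0  0  0  0  0  0  0  0  0
 b  0  1  1  1  1  1  1  1  1  1
 c  0  1  1  1  2  2  2  2  2  2
 c  0  1  1  1  2  3  3  3  3  3
 b  0  1  1  2  2  3  3  4  4  4
 b  0  1  1  2  2  3  3  4  5  5
 c  0  1  1  2  3  3  4  4  5  5
 a  0  1  2  2  3  3  4  4  5  6
 c  0  1  2  2  3  4  4  4  5  6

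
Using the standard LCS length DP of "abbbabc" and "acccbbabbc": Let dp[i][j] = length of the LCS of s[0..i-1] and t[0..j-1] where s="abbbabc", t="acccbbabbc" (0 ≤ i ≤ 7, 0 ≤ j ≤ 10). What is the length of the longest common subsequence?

6

   ''  a  c  c  c  b  b  a  b  b  c
''  0  0  0  0  0  0  0  0  0  0  0
 a  0  1  1  1  1  1  1  1  1  1  1
 b  0  1  1  1  1  2  2  2  2  2  2
 b  0  1  1  1  1  2  3  3  3  3  3
 b  0  1  1  1  1  2  3  3  4  4  4
 a  0  1  1  1  1  2  3  4  4  4  4
 b  0  1  1  1  1  2  3  4  5  5  5
 c  0  1  2  2  2  2  3  4  5  5  6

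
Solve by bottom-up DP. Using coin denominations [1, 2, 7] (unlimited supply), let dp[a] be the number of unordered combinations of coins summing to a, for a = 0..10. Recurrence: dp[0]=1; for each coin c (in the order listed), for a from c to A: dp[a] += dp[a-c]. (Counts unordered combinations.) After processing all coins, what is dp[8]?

6

after  coin     0     1     2     3     4     5     6     7     8     9    10
          1     1     1     1     1     1     1     1     1     1     1     1
          2     1     1     2     2     3     3     4     4     5     5     6
          7     1     1     2     2     3     3     4     5     6     7     8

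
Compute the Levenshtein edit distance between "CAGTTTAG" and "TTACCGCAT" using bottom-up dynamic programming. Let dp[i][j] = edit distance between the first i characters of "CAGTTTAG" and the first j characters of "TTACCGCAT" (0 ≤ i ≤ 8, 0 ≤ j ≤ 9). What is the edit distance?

   ''  T  T  A  C  C  G  C  A  T
''  0  1  2  3  4  5  6  7  8  9
 C  1  1  2  3  3  4  5  6  7  8
 A  2  2  2  2  3  4  5  6  6  7
 G  3  3  3  3  3  4  4  5  6  7
 T  4  3  3  4  4  4  5  5  6  6
 T  5  4  3  4  5  5  5  6  6  6
 T  6  5  4  4  5  6  6  6  7  6
 A  7  6  5  4  5  6  7  7  6  7
 G  8  7  6  5  5  6  6  7  7  7

7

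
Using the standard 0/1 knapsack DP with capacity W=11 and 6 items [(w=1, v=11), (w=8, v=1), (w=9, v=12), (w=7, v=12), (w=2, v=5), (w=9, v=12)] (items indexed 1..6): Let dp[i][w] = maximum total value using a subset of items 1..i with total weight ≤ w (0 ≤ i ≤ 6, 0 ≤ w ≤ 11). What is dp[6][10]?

28

i\w   0   1   2   3   4   5   6   7   8   9  10  11
  0   0   0   0   0   0   0   0   0   0   0   0   0
  1   0  11  11  11  11  11  11  11  11  11  11  11
  2   0  11  11  11  11  11  11  11  11  12  12  12
  3   0  11  11  11  11  11  11  11  11  12  23  23
  4   0  11  11  11  11  11  11  12  23  23  23  23
  5   0  11  11  16  16  16  16  16  23  23  28  28
  6   0  11  11  16  16  16  16  16  23  23  28  28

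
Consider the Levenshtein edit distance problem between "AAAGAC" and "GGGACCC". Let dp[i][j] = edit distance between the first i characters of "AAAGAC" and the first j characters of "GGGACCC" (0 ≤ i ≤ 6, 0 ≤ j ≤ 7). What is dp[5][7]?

   ''  G  G  G  A  C  C  C
''  0  1  2  3  4  5  6  7
 A  1  1  2  3  3  4  5  6
 A  2  2  2  3  3  4  5  6
 A  3  3  3  3  3  4  5  6
 G  4  3  3  3  4  4  5  6
 A  5  4  4  4  3  4  5  6
 C  6  5  5  5  4  3  4  5

6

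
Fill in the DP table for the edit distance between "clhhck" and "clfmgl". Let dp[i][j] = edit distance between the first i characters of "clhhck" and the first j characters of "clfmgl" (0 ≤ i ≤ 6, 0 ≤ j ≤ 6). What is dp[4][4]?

   ''  c  l  f  m  g  l
''  0  1  2  3  4  5  6
 c  1  0  1  2  3  4  5
 l  2  1  0  1  2  3  4
 h  3  2  1  1  2  3  4
 h  4  3  2  2  2  3  4
 c  5  4  3  3  3  3  4
 k  6  5  4  4  4  4  4

2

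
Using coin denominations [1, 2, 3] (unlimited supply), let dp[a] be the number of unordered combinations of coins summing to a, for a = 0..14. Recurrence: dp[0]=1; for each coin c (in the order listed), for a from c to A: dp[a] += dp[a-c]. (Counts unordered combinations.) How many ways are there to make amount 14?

24

after  coin     0     1     2     3     4     5     6     7     8     9    10    11    12    13    14
          1     1     1     1     1     1     1     1     1     1     1     1     1     1     1     1
          2     1     1     2     2     3     3     4     4     5     5     6     6     7     7     8
          3     1     1     2     3     4     5     7     8    10    12    14    16    19    21    24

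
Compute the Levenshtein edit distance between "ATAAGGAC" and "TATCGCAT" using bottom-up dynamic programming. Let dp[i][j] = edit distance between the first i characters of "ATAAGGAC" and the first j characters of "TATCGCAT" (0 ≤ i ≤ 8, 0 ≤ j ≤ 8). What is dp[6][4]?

4

   ''  T  A  T  C  G  C  A  T
''  0  1  2  3  4  5  6  7  8
 A  1  1  1  2  3  4  5  6  7
 T  2  1  2  1  2  3  4  5  6
 A  3  2  1  2  2  3  4  4  5
 A  4  3  2  2  3  3  4  4  5
 G  5  4  3  3  3  3  4  5  5
 G  6  5  4  4  4  3  4  5  6
 A  7  6  5  5  5  4  4  4  5
 C  8  7  6  6  5  5  4  5  5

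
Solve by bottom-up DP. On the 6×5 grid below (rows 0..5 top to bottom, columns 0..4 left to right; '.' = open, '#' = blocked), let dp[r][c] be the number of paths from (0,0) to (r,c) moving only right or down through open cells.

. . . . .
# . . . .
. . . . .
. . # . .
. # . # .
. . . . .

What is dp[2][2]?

r\c   0   1   2   3   4
  0   1   1   1   1   1
  1   0   1   2   3   4
  2   0   1   3   6  10
  3   0   1   0   6  16
  4   0   0   0   0  16
  5   0   0   0   0  16

3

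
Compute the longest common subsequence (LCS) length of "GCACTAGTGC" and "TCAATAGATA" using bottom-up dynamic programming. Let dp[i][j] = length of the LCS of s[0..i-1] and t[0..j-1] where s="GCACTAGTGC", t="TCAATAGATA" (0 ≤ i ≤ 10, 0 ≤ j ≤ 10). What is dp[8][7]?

   ''  T  C  A  A  T  A  G  A  T  A
''  0  0  0  0  0  0  0  0  0  0  0
 G  0  0  0  0  0  0  0  1  1  1  1
 C  0  0  1  1  1  1  1  1  1  1  1
 A  0  0  1  2  2  2  2  2  2  2  2
 C  0  0  1  2  2  2  2  2  2  2  2
 T  0  1  1  2  2  3  3  3  3  3  3
 A  0  1  1  2  3  3  4  4  4  4  4
 G  0  1  1  2  3  3  4  5  5  5  5
 T  0  1  1  2  3  4  4  5  5  6  6
 G  0  1  1  2  3  4  4  5  5  6  6
 C  0  1  2  2  3  4  4  5  5  6  6

5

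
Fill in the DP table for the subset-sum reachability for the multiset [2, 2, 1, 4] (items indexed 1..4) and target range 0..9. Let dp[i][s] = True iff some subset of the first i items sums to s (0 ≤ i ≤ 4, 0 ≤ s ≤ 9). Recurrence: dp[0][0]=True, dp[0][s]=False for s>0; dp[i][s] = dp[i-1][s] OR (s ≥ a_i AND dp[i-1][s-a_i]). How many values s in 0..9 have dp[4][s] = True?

10

i\s   0   1   2   3   4   5   6   7   8   9
  0   T   F   F   F   F   F   F   F   F   F
  1   T   F   T   F   F   F   F   F   F   F
  2   T   F   T   F   T   F   F   F   F   F
  3   T   T   T   T   T   T   F   F   F   F
  4   T   T   T   T   T   T   T   T   T   T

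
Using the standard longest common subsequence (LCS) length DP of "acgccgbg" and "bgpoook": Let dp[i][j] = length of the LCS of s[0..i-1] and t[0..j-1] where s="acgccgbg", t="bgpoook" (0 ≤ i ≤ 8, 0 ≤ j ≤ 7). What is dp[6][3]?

   ''  b  g  p  o  o  o  k
''  0  0  0  0  0  0  0  0
 a  0  0  0  0  0  0  0  0
 c  0  0  0  0  0  0  0  0
 g  0  0  1  1  1  1  1  1
 c  0  0  1  1  1  1  1  1
 c  0  0  1  1  1  1  1  1
 g  0  0  1  1  1  1  1  1
 b  0  1  1  1  1  1  1  1
 g  0  1  2  2  2  2  2  2

1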